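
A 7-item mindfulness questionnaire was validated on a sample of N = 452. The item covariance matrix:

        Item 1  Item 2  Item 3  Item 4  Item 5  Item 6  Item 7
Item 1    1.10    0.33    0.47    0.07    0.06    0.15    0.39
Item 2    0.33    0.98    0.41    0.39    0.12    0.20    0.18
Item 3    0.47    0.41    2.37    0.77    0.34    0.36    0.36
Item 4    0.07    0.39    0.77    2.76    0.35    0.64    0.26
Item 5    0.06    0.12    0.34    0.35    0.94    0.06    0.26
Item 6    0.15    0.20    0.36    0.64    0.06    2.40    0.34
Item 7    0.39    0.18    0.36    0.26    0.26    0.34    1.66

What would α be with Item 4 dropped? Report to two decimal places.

Remaining items: Item 1, Item 2, Item 3, Item 5, Item 6, Item 7 (k = 6).
sum of item variances = 1.10 + 0.98 + 2.37 + 0.94 + 2.40 + 1.66 = 9.45
total variance = 9.45 + 2 × 4.03 = 17.51
α (item deleted) = (6/5)·(1 − 9.45/17.51) = 0.55

α = 0.55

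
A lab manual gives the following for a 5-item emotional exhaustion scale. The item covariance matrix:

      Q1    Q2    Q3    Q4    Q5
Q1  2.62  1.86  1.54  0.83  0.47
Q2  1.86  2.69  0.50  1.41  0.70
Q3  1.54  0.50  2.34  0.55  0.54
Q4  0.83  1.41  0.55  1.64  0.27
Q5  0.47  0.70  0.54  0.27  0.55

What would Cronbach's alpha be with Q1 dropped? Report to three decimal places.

Cronbach's alpha = 0.698

Remaining items: Q2, Q3, Q4, Q5 (k = 4).
Σσᵢ² = 2.69 + 2.34 + 1.64 + 0.55 = 7.22
σ²_T = 7.22 + 2 × 3.97 = 15.16
α (item deleted) = (4/3)·(1 − 7.22/15.16) = 0.698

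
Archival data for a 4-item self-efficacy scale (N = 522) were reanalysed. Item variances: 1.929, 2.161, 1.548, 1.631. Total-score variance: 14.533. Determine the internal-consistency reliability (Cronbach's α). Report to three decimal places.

Σσᵢ² = 1.929 + 2.161 + 1.548 + 1.631 = 7.269
α = (k/(k−1))·(1 − Σσᵢ²/σ²_total) = (4/3)·(1 − 7.269/14.533) = 0.666

α = 0.666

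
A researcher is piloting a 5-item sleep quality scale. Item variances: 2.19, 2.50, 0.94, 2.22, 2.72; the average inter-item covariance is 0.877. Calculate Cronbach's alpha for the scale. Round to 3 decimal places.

Σσᵢ² = 2.19 + 2.50 + 0.94 + 2.22 + 2.72 = 10.57
Sum of the 10 distinct covariances = 10 × 0.877 = 8.770
σ²_total = Σσᵢ² + 2·Σcov = 10.57 + 2 × 8.770 = 28.110
α = (5/4)·(1 − 10.57/28.110) = 0.780

α = 0.780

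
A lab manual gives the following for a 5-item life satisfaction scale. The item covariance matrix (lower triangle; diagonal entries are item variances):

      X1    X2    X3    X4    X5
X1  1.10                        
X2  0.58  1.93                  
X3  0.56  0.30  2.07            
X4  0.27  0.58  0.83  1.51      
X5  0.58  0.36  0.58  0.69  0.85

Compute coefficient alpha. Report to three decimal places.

α = 0.735

Σσᵢ² = 1.10 + 1.93 + 2.07 + 1.51 + 0.85 = 7.46
Sum of the distinct covariances = 5.33
σ²_total = 7.46 + 2 × 5.33 = 18.12
α = (k/(k−1))·(1 − Σσᵢ²/σ²_total) = (5/4)·(1 − 7.46/18.12) = 0.735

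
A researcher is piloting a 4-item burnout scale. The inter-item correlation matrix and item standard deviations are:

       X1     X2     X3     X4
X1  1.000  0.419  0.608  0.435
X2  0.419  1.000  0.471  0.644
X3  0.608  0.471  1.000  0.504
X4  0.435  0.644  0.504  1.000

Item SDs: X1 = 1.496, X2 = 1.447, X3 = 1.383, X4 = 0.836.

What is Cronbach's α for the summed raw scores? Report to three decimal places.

Σσ²ᵢ = 1.496² + 1.447² + 1.383² + 0.836² = 6.9434
Covariances σ_ij = r_ij · s_i · s_j:
  σ(X1,X2) = 0.419 × 1.496 × 1.447 = 0.9070
  σ(X1,X3) = 0.608 × 1.496 × 1.383 = 1.2579
  σ(X1,X4) = 0.435 × 1.496 × 0.836 = 0.5440
  σ(X2,X3) = 0.471 × 1.447 × 1.383 = 0.9426
  σ(X2,X4) = 0.644 × 1.447 × 0.836 = 0.7790
  σ(X3,X4) = 0.504 × 1.383 × 0.836 = 0.5827
σ²_T = Σσ²ᵢ + 2·Σσ_ij = 6.9434 + 2 × 5.0132 = 16.9698
α = (4/3)·(1 − 6.9434/16.9698) = 0.788

Cronbach's α = 0.788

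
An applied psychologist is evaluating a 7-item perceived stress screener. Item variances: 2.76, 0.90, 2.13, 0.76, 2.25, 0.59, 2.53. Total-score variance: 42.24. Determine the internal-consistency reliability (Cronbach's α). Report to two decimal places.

Σσᵢ² = 2.76 + 0.90 + 2.13 + 0.76 + 2.25 + 0.59 + 2.53 = 11.92
α = (k/(k−1))·(1 − Σσᵢ²/σ²_total) = (7/6)·(1 − 11.92/42.24) = 0.84

α = 0.84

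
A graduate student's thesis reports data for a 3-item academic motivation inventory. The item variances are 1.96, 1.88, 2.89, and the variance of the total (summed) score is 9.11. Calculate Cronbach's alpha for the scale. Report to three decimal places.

Cronbach's alpha = 0.392

sum of item variances = 1.96 + 1.88 + 2.89 = 6.73
α = (k/(k−1))·(1 − sum of item variances/Var(T)) = (3/2)·(1 − 6.73/9.11) = 0.392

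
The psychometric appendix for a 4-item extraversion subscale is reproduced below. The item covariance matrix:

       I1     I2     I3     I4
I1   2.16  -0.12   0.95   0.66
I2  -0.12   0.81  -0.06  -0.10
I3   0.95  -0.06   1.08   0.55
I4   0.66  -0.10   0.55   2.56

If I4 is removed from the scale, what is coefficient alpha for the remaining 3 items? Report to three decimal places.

coefficient alpha = 0.413

Remaining items: I1, I2, I3 (k = 3).
Σσ²ᵢ = 2.16 + 0.81 + 1.08 = 4.05
total variance = 4.05 + 2 × 0.77 = 5.59
α (item deleted) = (3/2)·(1 − 4.05/5.59) = 0.413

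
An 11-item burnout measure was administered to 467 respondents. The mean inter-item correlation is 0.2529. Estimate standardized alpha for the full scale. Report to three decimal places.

Standardized α = k·r̄ / (1 + (k−1)·r̄) = 11 × 0.2529 / (1 + 10 × 0.2529)
  = 2.7819 / 3.5290 = 0.788

standardized alpha = 0.788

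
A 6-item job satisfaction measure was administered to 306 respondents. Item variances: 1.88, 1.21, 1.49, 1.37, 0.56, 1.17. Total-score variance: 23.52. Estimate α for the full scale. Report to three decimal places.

Σσ²ᵢ = 1.88 + 1.21 + 1.49 + 1.37 + 0.56 + 1.17 = 7.68
α = (k/(k−1))·(1 − Σσ²ᵢ/σ²_T) = (6/5)·(1 − 7.68/23.52) = 0.808

α = 0.808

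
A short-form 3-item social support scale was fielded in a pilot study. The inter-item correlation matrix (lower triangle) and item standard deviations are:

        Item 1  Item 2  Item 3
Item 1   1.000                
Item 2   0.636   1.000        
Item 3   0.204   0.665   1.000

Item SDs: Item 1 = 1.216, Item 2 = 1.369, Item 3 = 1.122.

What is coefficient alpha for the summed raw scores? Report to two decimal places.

α = 0.76

Σσ²ᵢ = 1.216² + 1.369² + 1.122² = 4.6117
Covariances σ_ij = r_ij · s_i · s_j:
  σ(Item 1,Item 2) = 0.636 × 1.216 × 1.369 = 1.0588
  σ(Item 1,Item 3) = 0.204 × 1.216 × 1.122 = 0.2783
  σ(Item 2,Item 3) = 0.665 × 1.369 × 1.122 = 1.0215
σ²_T = Σσ²ᵢ + 2·Σσ_ij = 4.6117 + 2 × 2.3586 = 9.3289
α = (3/2)·(1 − 4.6117/9.3289) = 0.76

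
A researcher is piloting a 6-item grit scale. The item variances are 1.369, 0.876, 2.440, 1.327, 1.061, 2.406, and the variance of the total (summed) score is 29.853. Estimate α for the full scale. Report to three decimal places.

α = 0.819

Σσ²ᵢ = 1.369 + 0.876 + 2.440 + 1.327 + 1.061 + 2.406 = 9.479
α = (k/(k−1))·(1 − Σσ²ᵢ/total variance) = (6/5)·(1 − 9.479/29.853) = 0.819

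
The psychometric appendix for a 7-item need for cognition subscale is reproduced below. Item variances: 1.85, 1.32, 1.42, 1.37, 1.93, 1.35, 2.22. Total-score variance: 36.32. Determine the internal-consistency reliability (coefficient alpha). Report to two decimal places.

coefficient alpha = 0.80

sum of item variances = 1.85 + 1.32 + 1.42 + 1.37 + 1.93 + 1.35 + 2.22 = 11.46
α = (k/(k−1))·(1 − sum of item variances/Var(T)) = (7/6)·(1 − 11.46/36.32) = 0.80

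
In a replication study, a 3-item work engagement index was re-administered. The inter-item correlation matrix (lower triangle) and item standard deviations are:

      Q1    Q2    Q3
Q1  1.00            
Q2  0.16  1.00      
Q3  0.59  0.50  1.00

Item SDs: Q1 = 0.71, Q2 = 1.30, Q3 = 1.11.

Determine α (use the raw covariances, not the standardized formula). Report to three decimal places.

Σσ²ᵢ = 0.71² + 1.30² + 1.11² = 3.4262
Covariances σ_ij = r_ij · s_i · s_j:
  σ(Q1,Q2) = 0.16 × 0.71 × 1.30 = 0.1477
  σ(Q1,Q3) = 0.59 × 0.71 × 1.11 = 0.4650
  σ(Q2,Q3) = 0.50 × 1.30 × 1.11 = 0.7215
σ²_T = Σσ²ᵢ + 2·Σσ_ij = 3.4262 + 2 × 1.3342 = 6.0946
α = (3/2)·(1 − 3.4262/6.0946) = 0.657

α = 0.657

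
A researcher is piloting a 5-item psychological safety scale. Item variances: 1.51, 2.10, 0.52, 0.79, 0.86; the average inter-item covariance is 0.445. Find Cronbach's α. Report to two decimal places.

α = 0.76

Σσᵢ² = 1.51 + 2.10 + 0.52 + 0.79 + 0.86 = 5.78
Sum of the 10 distinct covariances = 10 × 0.445 = 4.450
total variance = Σσᵢ² + 2·Σcov = 5.78 + 2 × 4.450 = 14.680
α = (5/4)·(1 − 5.78/14.680) = 0.76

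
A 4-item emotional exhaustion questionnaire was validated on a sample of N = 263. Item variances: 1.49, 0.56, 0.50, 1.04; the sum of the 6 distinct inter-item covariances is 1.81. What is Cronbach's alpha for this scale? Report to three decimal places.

Σσ²ᵢ = 1.49 + 0.56 + 0.50 + 1.04 = 3.59
Sum of distinct covariances = 1.81
σ²_total = Σσ²ᵢ + 2·Σcov = 3.59 + 2 × 1.81 = 7.21
α = (4/3)·(1 − 3.59/7.21) = 0.669

Cronbach's alpha = 0.669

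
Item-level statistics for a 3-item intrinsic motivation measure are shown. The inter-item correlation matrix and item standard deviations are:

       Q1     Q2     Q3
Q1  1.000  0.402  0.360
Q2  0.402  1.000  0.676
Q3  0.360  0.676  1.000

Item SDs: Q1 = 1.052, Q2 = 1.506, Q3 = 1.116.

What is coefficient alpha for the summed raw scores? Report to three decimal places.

Σσ²ᵢ = 1.052² + 1.506² + 1.116² = 4.6202
Covariances σ_ij = r_ij · s_i · s_j:
  σ(Q1,Q2) = 0.402 × 1.052 × 1.506 = 0.6369
  σ(Q1,Q3) = 0.360 × 1.052 × 1.116 = 0.4227
  σ(Q2,Q3) = 0.676 × 1.506 × 1.116 = 1.1362
σ²_T = Σσ²ᵢ + 2·Σσ_ij = 4.6202 + 2 × 2.1958 = 9.0118
α = (3/2)·(1 − 4.6202/9.0118) = 0.731

α = 0.731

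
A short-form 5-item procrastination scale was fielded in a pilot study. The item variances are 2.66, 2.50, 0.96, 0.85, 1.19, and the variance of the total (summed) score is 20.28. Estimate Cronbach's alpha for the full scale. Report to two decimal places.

Σσᵢ² = 2.66 + 2.50 + 0.96 + 0.85 + 1.19 = 8.16
α = (k/(k−1))·(1 − Σσᵢ²/Var(T)) = (5/4)·(1 − 8.16/20.28) = 0.75

α = 0.75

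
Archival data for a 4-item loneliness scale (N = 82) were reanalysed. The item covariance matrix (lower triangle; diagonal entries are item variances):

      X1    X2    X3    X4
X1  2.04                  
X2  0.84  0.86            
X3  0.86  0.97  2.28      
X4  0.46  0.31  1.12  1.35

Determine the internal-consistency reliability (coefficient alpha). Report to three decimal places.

α = 0.777

sum of item variances = 2.04 + 0.86 + 2.28 + 1.35 = 6.53
Sum of the distinct covariances = 4.56
Var(T) = 6.53 + 2 × 4.56 = 15.65
α = (k/(k−1))·(1 − sum of item variances/Var(T)) = (4/3)·(1 − 6.53/15.65) = 0.777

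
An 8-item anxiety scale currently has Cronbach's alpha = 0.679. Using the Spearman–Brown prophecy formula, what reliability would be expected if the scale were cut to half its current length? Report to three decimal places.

Length factor m = 1/2
α' = m·α / (1 − (1−m)·α)
   = 1/2 × 0.679 / (1 − (1 − 1/2) × 0.679)
   = 0.3395 / 0.6605 = 0.514

predicted reliability = 0.514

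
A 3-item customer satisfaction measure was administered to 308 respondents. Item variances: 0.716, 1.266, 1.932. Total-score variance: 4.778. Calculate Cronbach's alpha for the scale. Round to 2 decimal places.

Σσ²ᵢ = 0.716 + 1.266 + 1.932 = 3.914
α = (k/(k−1))·(1 − Σσ²ᵢ/Var(T)) = (3/2)·(1 − 3.914/4.778) = 0.27

Cronbach's alpha = 0.27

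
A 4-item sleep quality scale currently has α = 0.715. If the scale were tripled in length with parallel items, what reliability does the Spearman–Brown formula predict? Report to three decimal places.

Length factor m = 3
α' = m·α / (1 + (m−1)·α)
   = 3 × 0.715 / (1 + (3 − 1) × 0.715)
   = 2.1450 / 2.4300 = 0.883

predicted reliability = 0.883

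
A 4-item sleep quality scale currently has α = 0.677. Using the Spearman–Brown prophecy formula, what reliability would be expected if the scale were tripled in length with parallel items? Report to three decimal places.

predicted reliability = 0.863

Length factor m = 3
α' = m·α / (1 + (m−1)·α)
   = 3 × 0.677 / (1 + (3 − 1) × 0.677)
   = 2.0310 / 2.3540 = 0.863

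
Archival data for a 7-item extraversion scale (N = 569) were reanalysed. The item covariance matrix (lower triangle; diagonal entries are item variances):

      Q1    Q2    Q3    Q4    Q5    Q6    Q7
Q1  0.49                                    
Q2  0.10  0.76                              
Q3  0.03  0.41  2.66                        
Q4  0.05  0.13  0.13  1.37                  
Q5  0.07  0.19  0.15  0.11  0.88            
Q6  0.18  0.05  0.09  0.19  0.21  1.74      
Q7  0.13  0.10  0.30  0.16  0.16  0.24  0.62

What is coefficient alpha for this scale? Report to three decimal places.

sum of item variances = 0.49 + 0.76 + 2.66 + 1.37 + 0.88 + 1.74 + 0.62 = 8.52
Sum of off-diagonal covariances = 3.18
σ²_total = 8.52 + 2 × 3.18 = 14.88
α = (k/(k−1))·(1 − sum of item variances/σ²_total) = (7/6)·(1 − 8.52/14.88) = 0.499

coefficient alpha = 0.499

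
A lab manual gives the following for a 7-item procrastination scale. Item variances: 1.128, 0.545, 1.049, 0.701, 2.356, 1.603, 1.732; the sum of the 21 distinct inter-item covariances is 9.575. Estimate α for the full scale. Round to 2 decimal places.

sum of item variances = 1.128 + 0.545 + 1.049 + 0.701 + 2.356 + 1.603 + 1.732 = 9.114
Sum of distinct covariances = 9.575
total variance = sum of item variances + 2·Σcov = 9.114 + 2 × 9.575 = 28.264
α = (7/6)·(1 − 9.114/28.264) = 0.79

α = 0.79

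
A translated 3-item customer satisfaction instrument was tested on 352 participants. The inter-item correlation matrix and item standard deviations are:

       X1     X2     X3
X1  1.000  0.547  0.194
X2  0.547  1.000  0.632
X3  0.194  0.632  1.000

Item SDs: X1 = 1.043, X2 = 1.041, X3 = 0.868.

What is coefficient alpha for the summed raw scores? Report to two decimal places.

coefficient alpha = 0.72

Σσ²ᵢ = 1.043² + 1.041² + 0.868² = 2.9250
Covariances σ_ij = r_ij · s_i · s_j:
  σ(X1,X2) = 0.547 × 1.043 × 1.041 = 0.5939
  σ(X1,X3) = 0.194 × 1.043 × 0.868 = 0.1756
  σ(X2,X3) = 0.632 × 1.041 × 0.868 = 0.5711
σ²_T = Σσ²ᵢ + 2·Σσ_ij = 2.9250 + 2 × 1.3406 = 5.6062
α = (3/2)·(1 − 2.9250/5.6062) = 0.72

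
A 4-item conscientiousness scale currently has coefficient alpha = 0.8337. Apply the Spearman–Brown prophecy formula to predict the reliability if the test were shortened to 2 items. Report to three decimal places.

predicted reliability = 0.715

Length factor m = 2/4 = 0.5000
α' = m·α / (1 − (1−m)·α)
   = 2/4 × 0.8337 / (1 − (1 − 2/4) × 0.8337)
   = 0.4168 / 0.5832 = 0.715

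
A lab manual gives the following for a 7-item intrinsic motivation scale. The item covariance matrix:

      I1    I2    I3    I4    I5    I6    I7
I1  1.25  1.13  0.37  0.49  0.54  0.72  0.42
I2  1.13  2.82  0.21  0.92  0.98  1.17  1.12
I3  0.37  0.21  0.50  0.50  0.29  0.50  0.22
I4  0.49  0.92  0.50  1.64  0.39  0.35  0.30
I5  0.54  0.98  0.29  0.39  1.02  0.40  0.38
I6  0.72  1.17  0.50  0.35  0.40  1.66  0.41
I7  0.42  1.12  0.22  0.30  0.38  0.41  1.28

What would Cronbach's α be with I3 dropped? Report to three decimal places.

Remaining items: I1, I2, I4, I5, I6, I7 (k = 6).
ΣVar(i) = 1.25 + 2.82 + 1.64 + 1.02 + 1.66 + 1.28 = 9.67
σ²_total = 9.67 + 2 × 9.72 = 29.11
α (item deleted) = (6/5)·(1 − 9.67/29.11) = 0.801

α = 0.801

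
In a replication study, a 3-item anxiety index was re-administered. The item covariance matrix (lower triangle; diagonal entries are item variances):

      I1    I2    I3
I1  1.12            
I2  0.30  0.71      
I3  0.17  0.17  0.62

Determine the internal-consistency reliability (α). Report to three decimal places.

α = 0.515

ΣVar(i) = 1.12 + 0.71 + 0.62 = 2.45
Σ_{i<j} σ_ij = 0.64
σ²_T = 2.45 + 2 × 0.64 = 3.73
α = (k/(k−1))·(1 − ΣVar(i)/σ²_T) = (3/2)·(1 − 2.45/3.73) = 0.515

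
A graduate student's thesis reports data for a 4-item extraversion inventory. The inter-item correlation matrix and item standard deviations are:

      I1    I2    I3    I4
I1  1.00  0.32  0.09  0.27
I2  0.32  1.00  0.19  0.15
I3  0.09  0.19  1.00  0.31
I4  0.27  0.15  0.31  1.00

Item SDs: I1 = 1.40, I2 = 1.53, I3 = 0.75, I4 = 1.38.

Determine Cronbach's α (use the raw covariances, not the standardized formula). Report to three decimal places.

Σσ²ᵢ = 1.40² + 1.53² + 0.75² + 1.38² = 6.7678
Covariances σ_ij = r_ij · s_i · s_j:
  σ(I1,I2) = 0.32 × 1.40 × 1.53 = 0.6854
  σ(I1,I3) = 0.09 × 1.40 × 0.75 = 0.0945
  σ(I1,I4) = 0.27 × 1.40 × 1.38 = 0.5216
  σ(I2,I3) = 0.19 × 1.53 × 0.75 = 0.2180
  σ(I2,I4) = 0.15 × 1.53 × 1.38 = 0.3167
  σ(I3,I4) = 0.31 × 0.75 × 1.38 = 0.3208
σ²_T = Σσ²ᵢ + 2·Σσ_ij = 6.7678 + 2 × 2.1570 = 11.0818
α = (4/3)·(1 − 6.7678/11.0818) = 0.519

α = 0.519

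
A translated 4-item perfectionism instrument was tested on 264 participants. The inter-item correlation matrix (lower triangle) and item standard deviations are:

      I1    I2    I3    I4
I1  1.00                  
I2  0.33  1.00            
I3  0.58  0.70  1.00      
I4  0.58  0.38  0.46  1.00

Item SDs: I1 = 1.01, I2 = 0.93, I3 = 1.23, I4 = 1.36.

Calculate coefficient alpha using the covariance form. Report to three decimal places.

Σσ²ᵢ = 1.01² + 0.93² + 1.23² + 1.36² = 5.2475
Covariances σ_ij = r_ij · s_i · s_j:
  σ(I1,I2) = 0.33 × 1.01 × 0.93 = 0.3100
  σ(I1,I3) = 0.58 × 1.01 × 1.23 = 0.7205
  σ(I1,I4) = 0.58 × 1.01 × 1.36 = 0.7967
  σ(I2,I3) = 0.70 × 0.93 × 1.23 = 0.8007
  σ(I2,I4) = 0.38 × 0.93 × 1.36 = 0.4806
  σ(I3,I4) = 0.46 × 1.23 × 1.36 = 0.7695
σ²_T = Σσ²ᵢ + 2·Σσ_ij = 5.2475 + 2 × 3.8780 = 13.0035
α = (4/3)·(1 − 5.2475/13.0035) = 0.795

coefficient alpha = 0.795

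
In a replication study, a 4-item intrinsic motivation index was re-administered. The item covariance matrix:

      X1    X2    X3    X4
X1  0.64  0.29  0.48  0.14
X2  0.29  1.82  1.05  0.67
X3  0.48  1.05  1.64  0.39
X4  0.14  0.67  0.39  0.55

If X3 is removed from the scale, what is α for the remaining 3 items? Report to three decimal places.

α = 0.633

Remaining items: X1, X2, X4 (k = 3).
Σσᵢ² = 0.64 + 1.82 + 0.55 = 3.01
total variance = 3.01 + 2 × 1.10 = 5.21
α (item deleted) = (3/2)·(1 − 3.01/5.21) = 0.633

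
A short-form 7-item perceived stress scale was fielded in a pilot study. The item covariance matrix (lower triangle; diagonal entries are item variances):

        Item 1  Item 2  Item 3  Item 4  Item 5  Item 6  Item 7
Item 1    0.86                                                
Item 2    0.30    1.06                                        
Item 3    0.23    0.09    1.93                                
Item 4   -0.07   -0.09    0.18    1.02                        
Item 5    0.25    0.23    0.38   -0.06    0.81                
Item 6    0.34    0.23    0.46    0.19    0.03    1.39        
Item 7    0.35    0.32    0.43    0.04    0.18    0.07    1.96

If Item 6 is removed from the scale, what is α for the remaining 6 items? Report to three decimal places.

Remaining items: Item 1, Item 2, Item 3, Item 4, Item 5, Item 7 (k = 6).
ΣVar(i) = 0.86 + 1.06 + 1.93 + 1.02 + 0.81 + 1.96 = 7.64
σ²_total = 7.64 + 2 × 2.76 = 13.16
α (item deleted) = (6/5)·(1 − 7.64/13.16) = 0.503

α = 0.503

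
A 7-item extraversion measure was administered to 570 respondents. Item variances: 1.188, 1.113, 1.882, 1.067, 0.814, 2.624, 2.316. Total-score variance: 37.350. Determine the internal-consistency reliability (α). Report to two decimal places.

Σσ²ᵢ = 1.188 + 1.113 + 1.882 + 1.067 + 0.814 + 2.624 + 2.316 = 11.004
α = (k/(k−1))·(1 − Σσ²ᵢ/σ²_T) = (7/6)·(1 − 11.004/37.350) = 0.82

α = 0.82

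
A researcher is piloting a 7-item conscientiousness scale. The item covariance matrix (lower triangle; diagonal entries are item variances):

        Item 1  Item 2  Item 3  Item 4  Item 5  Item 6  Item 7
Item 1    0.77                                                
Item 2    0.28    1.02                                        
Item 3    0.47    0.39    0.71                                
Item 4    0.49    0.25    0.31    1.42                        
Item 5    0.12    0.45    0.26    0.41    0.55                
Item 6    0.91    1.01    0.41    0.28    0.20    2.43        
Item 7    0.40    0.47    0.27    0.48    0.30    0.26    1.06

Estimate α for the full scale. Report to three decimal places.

ΣVar(i) = 0.77 + 1.02 + 0.71 + 1.42 + 0.55 + 2.43 + 1.06 = 7.96
Sum of off-diagonal covariances = 8.42
Var(T) = 7.96 + 2 × 8.42 = 24.80
α = (k/(k−1))·(1 − ΣVar(i)/Var(T)) = (7/6)·(1 − 7.96/24.80) = 0.792

α = 0.792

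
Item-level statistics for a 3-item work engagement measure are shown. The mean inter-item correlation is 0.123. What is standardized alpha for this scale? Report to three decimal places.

Standardized α = k·r̄ / (1 + (k−1)·r̄) = 3 × 0.123 / (1 + 2 × 0.123)
  = 0.3690 / 1.2460 = 0.296

α = 0.296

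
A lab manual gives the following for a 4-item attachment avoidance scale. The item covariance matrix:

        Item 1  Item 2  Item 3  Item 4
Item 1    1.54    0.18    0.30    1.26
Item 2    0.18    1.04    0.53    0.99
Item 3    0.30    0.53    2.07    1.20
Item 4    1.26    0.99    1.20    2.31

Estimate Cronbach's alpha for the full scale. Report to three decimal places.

α = 0.749

Σσᵢ² = 1.54 + 1.04 + 2.07 + 2.31 = 6.96
Sum of the distinct covariances = 4.46
Var(T) = 6.96 + 2 × 4.46 = 15.88
α = (k/(k−1))·(1 − Σσᵢ²/Var(T)) = (4/3)·(1 − 6.96/15.88) = 0.749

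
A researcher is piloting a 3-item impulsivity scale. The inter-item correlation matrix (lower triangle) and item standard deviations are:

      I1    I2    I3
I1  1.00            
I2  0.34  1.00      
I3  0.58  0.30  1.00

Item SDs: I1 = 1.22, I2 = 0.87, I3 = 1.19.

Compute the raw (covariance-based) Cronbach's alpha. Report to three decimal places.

Σσ²ᵢ = 1.22² + 0.87² + 1.19² = 3.6614
Covariances σ_ij = r_ij · s_i · s_j:
  σ(I1,I2) = 0.34 × 1.22 × 0.87 = 0.3609
  σ(I1,I3) = 0.58 × 1.22 × 1.19 = 0.8420
  σ(I2,I3) = 0.30 × 0.87 × 1.19 = 0.3106
σ²_T = Σσ²ᵢ + 2·Σσ_ij = 3.6614 + 2 × 1.5135 = 6.6884
α = (3/2)·(1 − 3.6614/6.6884) = 0.679

Cronbach's alpha = 0.679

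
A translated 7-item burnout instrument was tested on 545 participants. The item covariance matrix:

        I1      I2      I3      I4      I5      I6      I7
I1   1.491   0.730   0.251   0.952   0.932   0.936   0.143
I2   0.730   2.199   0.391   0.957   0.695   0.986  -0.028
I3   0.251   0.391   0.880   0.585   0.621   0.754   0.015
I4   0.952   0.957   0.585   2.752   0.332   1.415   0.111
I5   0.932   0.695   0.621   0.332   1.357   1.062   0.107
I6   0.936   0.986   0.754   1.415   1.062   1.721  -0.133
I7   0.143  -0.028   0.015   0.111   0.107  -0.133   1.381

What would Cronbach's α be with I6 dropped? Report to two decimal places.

Remaining items: I1, I2, I3, I4, I5, I7 (k = 6).
Σσᵢ² = 1.491 + 2.199 + 0.880 + 2.752 + 1.357 + 1.381 = 10.060
σ²_T = 10.060 + 2 × 6.794 = 23.648
α (item deleted) = (6/5)·(1 − 10.060/23.648) = 0.69

Cronbach's α = 0.69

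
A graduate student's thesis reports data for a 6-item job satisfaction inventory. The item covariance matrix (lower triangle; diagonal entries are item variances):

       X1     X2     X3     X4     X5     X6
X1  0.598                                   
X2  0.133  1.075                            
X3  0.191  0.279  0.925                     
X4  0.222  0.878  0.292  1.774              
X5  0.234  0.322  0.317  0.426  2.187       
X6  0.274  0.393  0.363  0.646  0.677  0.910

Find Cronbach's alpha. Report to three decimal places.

Σσ²ᵢ = 0.598 + 1.075 + 0.925 + 1.774 + 2.187 + 0.910 = 7.469
Sum of the distinct covariances = 5.647
σ²_total = 7.469 + 2 × 5.647 = 18.763
α = (k/(k−1))·(1 − Σσ²ᵢ/σ²_total) = (6/5)·(1 − 7.469/18.763) = 0.722

α = 0.722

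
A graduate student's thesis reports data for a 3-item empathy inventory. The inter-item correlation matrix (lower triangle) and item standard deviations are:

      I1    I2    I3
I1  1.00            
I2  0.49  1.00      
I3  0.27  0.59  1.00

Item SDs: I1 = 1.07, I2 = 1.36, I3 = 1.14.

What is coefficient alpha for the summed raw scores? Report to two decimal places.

α = 0.72

Σσ²ᵢ = 1.07² + 1.36² + 1.14² = 4.2941
Covariances σ_ij = r_ij · s_i · s_j:
  σ(I1,I2) = 0.49 × 1.07 × 1.36 = 0.7130
  σ(I1,I3) = 0.27 × 1.07 × 1.14 = 0.3293
  σ(I2,I3) = 0.59 × 1.36 × 1.14 = 0.9147
σ²_T = Σσ²ᵢ + 2·Σσ_ij = 4.2941 + 2 × 1.9570 = 8.2081
α = (3/2)·(1 − 4.2941/8.2081) = 0.72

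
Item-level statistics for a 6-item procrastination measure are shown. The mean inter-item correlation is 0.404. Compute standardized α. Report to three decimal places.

Standardized α = k·r̄ / (1 + (k−1)·r̄) = 6 × 0.404 / (1 + 5 × 0.404)
  = 2.4240 / 3.0200 = 0.803

α = 0.803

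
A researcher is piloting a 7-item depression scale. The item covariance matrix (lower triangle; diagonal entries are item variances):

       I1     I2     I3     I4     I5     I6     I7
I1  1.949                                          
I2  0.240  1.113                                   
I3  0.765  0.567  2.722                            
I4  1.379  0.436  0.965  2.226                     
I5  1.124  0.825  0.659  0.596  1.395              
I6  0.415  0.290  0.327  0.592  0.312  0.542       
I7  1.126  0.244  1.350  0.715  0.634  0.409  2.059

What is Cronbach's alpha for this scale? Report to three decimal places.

Σσ²ᵢ = 1.949 + 1.113 + 2.722 + 2.226 + 1.395 + 0.542 + 2.059 = 12.006
Sum of the distinct covariances = 13.970
σ²_T = 12.006 + 2 × 13.970 = 39.946
α = (k/(k−1))·(1 − Σσ²ᵢ/σ²_T) = (7/6)·(1 − 12.006/39.946) = 0.816

α = 0.816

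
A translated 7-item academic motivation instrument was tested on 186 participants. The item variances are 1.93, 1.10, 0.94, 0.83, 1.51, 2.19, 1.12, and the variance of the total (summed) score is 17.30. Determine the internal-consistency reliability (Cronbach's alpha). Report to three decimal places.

ΣVar(i) = 1.93 + 1.10 + 0.94 + 0.83 + 1.51 + 2.19 + 1.12 = 9.62
α = (k/(k−1))·(1 − ΣVar(i)/Var(T)) = (7/6)·(1 − 9.62/17.30) = 0.518

α = 0.518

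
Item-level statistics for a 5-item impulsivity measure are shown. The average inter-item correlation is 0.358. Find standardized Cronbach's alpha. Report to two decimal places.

α = 0.74

Standardized α = k·r̄ / (1 + (k−1)·r̄) = 5 × 0.358 / (1 + 4 × 0.358)
  = 1.7900 / 2.4320 = 0.74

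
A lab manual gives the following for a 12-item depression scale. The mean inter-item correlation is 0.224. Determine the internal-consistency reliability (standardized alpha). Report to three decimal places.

Standardized α = k·r̄ / (1 + (k−1)·r̄) = 12 × 0.224 / (1 + 11 × 0.224)
  = 2.6880 / 3.4640 = 0.776

α = 0.776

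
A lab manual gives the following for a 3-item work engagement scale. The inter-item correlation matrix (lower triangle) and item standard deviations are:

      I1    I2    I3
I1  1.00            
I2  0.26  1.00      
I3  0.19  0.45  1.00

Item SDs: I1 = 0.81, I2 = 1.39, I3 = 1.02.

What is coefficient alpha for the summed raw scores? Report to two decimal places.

Σσ²ᵢ = 0.81² + 1.39² + 1.02² = 3.6286
Covariances σ_ij = r_ij · s_i · s_j:
  σ(I1,I2) = 0.26 × 0.81 × 1.39 = 0.2927
  σ(I1,I3) = 0.19 × 0.81 × 1.02 = 0.1570
  σ(I2,I3) = 0.45 × 1.39 × 1.02 = 0.6380
σ²_T = Σσ²ᵢ + 2·Σσ_ij = 3.6286 + 2 × 1.0877 = 5.8040
α = (3/2)·(1 − 3.6286/5.8040) = 0.56

α = 0.56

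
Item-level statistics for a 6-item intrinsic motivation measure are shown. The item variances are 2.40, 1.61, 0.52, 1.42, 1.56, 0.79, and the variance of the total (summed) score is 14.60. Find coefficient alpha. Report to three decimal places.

coefficient alpha = 0.518

Σσ²ᵢ = 2.40 + 1.61 + 0.52 + 1.42 + 1.56 + 0.79 = 8.30
α = (k/(k−1))·(1 − Σσ²ᵢ/total variance) = (6/5)·(1 − 8.30/14.60) = 0.518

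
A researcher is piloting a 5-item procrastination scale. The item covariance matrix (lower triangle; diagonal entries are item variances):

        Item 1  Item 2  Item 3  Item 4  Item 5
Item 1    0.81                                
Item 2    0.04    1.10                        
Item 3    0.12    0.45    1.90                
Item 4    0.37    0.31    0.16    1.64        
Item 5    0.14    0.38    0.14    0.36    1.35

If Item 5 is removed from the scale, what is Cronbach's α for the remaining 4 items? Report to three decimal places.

Cronbach's α = 0.463

Remaining items: Item 1, Item 2, Item 3, Item 4 (k = 4).
ΣVar(i) = 0.81 + 1.10 + 1.90 + 1.64 = 5.45
total variance = 5.45 + 2 × 1.45 = 8.35
α (item deleted) = (4/3)·(1 − 5.45/8.35) = 0.463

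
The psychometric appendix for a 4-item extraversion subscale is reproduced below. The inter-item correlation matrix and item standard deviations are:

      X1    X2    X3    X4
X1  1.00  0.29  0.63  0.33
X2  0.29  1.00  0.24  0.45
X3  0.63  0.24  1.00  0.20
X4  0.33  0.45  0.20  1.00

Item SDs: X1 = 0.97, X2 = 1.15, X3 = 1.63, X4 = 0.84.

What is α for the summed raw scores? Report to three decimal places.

α = 0.659

Σσ²ᵢ = 0.97² + 1.15² + 1.63² + 0.84² = 5.6259
Covariances σ_ij = r_ij · s_i · s_j:
  σ(X1,X2) = 0.29 × 0.97 × 1.15 = 0.3235
  σ(X1,X3) = 0.63 × 0.97 × 1.63 = 0.9961
  σ(X1,X4) = 0.33 × 0.97 × 0.84 = 0.2689
  σ(X2,X3) = 0.24 × 1.15 × 1.63 = 0.4499
  σ(X2,X4) = 0.45 × 1.15 × 0.84 = 0.4347
  σ(X3,X4) = 0.20 × 1.63 × 0.84 = 0.2738
σ²_T = Σσ²ᵢ + 2·Σσ_ij = 5.6259 + 2 × 2.7469 = 11.1197
α = (4/3)·(1 − 5.6259/11.1197) = 0.659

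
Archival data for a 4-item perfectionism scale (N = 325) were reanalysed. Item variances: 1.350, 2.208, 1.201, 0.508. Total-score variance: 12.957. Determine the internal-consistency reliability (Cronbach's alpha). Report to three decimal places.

sum of item variances = 1.350 + 2.208 + 1.201 + 0.508 = 5.267
α = (k/(k−1))·(1 − sum of item variances/σ²_total) = (4/3)·(1 − 5.267/12.957) = 0.791

Cronbach's alpha = 0.791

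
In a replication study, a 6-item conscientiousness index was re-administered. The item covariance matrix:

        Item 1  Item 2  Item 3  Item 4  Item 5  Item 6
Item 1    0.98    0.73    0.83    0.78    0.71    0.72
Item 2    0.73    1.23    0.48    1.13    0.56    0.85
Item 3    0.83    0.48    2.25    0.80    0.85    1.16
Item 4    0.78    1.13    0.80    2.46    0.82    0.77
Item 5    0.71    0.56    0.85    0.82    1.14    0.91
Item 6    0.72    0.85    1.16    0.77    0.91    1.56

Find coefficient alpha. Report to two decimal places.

Σσ²ᵢ = 0.98 + 1.23 + 2.25 + 2.46 + 1.14 + 1.56 = 9.62
Σ_{i<j} σ_ij = 12.10
σ²_total = 9.62 + 2 × 12.10 = 33.82
α = (k/(k−1))·(1 − Σσ²ᵢ/σ²_total) = (6/5)·(1 − 9.62/33.82) = 0.86

α = 0.86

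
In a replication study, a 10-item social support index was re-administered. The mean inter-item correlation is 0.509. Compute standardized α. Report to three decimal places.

α = 0.912

Standardized α = k·r̄ / (1 + (k−1)·r̄) = 10 × 0.509 / (1 + 9 × 0.509)
  = 5.0900 / 5.5810 = 0.912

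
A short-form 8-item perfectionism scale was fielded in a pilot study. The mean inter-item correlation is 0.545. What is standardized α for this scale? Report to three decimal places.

Standardized α = k·r̄ / (1 + (k−1)·r̄) = 8 × 0.545 / (1 + 7 × 0.545)
  = 4.3600 / 4.8150 = 0.906

α = 0.906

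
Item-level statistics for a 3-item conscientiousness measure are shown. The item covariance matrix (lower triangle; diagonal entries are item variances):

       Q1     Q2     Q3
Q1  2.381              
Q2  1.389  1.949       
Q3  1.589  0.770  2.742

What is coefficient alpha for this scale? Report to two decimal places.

α = 0.77

Σσᵢ² = 2.381 + 1.949 + 2.742 = 7.072
Sum of off-diagonal covariances = 3.748
σ²_total = 7.072 + 2 × 3.748 = 14.568
α = (k/(k−1))·(1 − Σσᵢ²/σ²_total) = (3/2)·(1 − 7.072/14.568) = 0.77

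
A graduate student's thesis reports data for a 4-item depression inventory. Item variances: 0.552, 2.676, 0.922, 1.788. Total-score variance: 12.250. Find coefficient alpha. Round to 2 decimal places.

α = 0.69

Σσ²ᵢ = 0.552 + 2.676 + 0.922 + 1.788 = 5.938
α = (k/(k−1))·(1 − Σσ²ᵢ/Var(T)) = (4/3)·(1 − 5.938/12.250) = 0.69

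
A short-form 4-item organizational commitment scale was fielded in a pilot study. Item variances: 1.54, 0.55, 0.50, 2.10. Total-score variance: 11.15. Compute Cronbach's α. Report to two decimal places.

α = 0.77

sum of item variances = 1.54 + 0.55 + 0.50 + 2.10 = 4.69
α = (k/(k−1))·(1 − sum of item variances/σ²_T) = (4/3)·(1 − 4.69/11.15) = 0.77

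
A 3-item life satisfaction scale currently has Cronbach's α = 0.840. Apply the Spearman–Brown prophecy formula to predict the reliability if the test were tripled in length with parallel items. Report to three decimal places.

Length factor m = 3
α' = m·α / (1 + (m−1)·α)
   = 3 × 0.840 / (1 + (3 − 1) × 0.840)
   = 2.5200 / 2.6800 = 0.940

predicted reliability = 0.940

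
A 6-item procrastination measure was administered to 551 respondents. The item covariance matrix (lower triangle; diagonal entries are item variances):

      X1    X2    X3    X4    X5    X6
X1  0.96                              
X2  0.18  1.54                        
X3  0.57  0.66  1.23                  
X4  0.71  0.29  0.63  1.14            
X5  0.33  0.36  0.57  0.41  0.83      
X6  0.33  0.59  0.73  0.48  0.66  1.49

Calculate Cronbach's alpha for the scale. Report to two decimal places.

Cronbach's alpha = 0.81

ΣVar(i) = 0.96 + 1.54 + 1.23 + 1.14 + 0.83 + 1.49 = 7.19
Σ_{i<j} σ_ij = 7.50
Var(T) = 7.19 + 2 × 7.50 = 22.19
α = (k/(k−1))·(1 − ΣVar(i)/Var(T)) = (6/5)·(1 − 7.19/22.19) = 0.81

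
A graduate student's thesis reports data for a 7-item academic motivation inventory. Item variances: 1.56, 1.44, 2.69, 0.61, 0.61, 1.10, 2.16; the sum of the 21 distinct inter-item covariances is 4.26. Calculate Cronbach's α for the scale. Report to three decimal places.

α = 0.532

ΣVar(i) = 1.56 + 1.44 + 2.69 + 0.61 + 0.61 + 1.10 + 2.16 = 10.17
Sum of distinct covariances = 4.26
σ²_T = ΣVar(i) + 2·Σcov = 10.17 + 2 × 4.26 = 18.69
α = (7/6)·(1 − 10.17/18.69) = 0.532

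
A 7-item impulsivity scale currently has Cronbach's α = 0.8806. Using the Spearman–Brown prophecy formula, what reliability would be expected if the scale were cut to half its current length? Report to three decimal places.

Length factor m = 1/2
α' = m·α / (1 − (1−m)·α)
   = 1/2 × 0.8806 / (1 − (1 − 1/2) × 0.8806)
   = 0.4403 / 0.5597 = 0.787

predicted reliability = 0.787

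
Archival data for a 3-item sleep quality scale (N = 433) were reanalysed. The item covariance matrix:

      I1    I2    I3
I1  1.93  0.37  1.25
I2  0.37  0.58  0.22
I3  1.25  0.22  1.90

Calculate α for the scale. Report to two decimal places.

α = 0.68

Σσ²ᵢ = 1.93 + 0.58 + 1.90 = 4.41
Σ_{i<j} σ_ij = 1.84
total variance = 4.41 + 2 × 1.84 = 8.09
α = (k/(k−1))·(1 − Σσ²ᵢ/total variance) = (3/2)·(1 − 4.41/8.09) = 0.68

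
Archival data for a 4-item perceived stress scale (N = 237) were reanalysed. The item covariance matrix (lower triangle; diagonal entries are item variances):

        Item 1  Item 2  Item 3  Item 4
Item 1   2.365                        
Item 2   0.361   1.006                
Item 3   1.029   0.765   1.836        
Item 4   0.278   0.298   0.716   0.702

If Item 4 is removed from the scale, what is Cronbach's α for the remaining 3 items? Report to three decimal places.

Cronbach's α = 0.679

Remaining items: Item 1, Item 2, Item 3 (k = 3).
Σσ²ᵢ = 2.365 + 1.006 + 1.836 = 5.207
Var(T) = 5.207 + 2 × 2.155 = 9.517
α (item deleted) = (3/2)·(1 − 5.207/9.517) = 0.679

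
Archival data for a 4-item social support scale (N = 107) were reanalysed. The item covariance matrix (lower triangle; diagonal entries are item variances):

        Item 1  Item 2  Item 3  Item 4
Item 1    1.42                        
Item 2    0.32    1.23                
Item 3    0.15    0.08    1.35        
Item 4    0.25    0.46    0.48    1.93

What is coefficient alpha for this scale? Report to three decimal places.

Σσ²ᵢ = 1.42 + 1.23 + 1.35 + 1.93 = 5.93
Sum of off-diagonal covariances = 1.74
Var(T) = 5.93 + 2 × 1.74 = 9.41
α = (k/(k−1))·(1 − Σσ²ᵢ/Var(T)) = (4/3)·(1 − 5.93/9.41) = 0.493

coefficient alpha = 0.493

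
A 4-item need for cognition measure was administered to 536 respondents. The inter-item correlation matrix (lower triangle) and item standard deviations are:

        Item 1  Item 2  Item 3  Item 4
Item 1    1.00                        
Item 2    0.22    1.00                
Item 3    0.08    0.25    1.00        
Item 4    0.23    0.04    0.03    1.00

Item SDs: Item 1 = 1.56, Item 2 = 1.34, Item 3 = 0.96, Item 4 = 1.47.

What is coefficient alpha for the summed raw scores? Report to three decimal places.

coefficient alpha = 0.397

Σσ²ᵢ = 1.56² + 1.34² + 0.96² + 1.47² = 7.3117
Covariances σ_ij = r_ij · s_i · s_j:
  σ(Item 1,Item 2) = 0.22 × 1.56 × 1.34 = 0.4599
  σ(Item 1,Item 3) = 0.08 × 1.56 × 0.96 = 0.1198
  σ(Item 1,Item 4) = 0.23 × 1.56 × 1.47 = 0.5274
  σ(Item 2,Item 3) = 0.25 × 1.34 × 0.96 = 0.3216
  σ(Item 2,Item 4) = 0.04 × 1.34 × 1.47 = 0.0788
  σ(Item 3,Item 4) = 0.03 × 0.96 × 1.47 = 0.0423
σ²_T = Σσ²ᵢ + 2·Σσ_ij = 7.3117 + 2 × 1.5498 = 10.4113
α = (4/3)·(1 − 7.3117/10.4113) = 0.397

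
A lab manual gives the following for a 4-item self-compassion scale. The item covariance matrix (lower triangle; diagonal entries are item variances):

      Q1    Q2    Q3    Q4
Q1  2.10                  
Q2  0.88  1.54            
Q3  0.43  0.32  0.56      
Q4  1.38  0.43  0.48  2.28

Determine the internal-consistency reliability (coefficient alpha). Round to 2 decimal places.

ΣVar(i) = 2.10 + 1.54 + 0.56 + 2.28 = 6.48
Σ_{i<j} σ_ij = 3.92
σ²_total = 6.48 + 2 × 3.92 = 14.32
α = (k/(k−1))·(1 − ΣVar(i)/σ²_total) = (4/3)·(1 − 6.48/14.32) = 0.73

α = 0.73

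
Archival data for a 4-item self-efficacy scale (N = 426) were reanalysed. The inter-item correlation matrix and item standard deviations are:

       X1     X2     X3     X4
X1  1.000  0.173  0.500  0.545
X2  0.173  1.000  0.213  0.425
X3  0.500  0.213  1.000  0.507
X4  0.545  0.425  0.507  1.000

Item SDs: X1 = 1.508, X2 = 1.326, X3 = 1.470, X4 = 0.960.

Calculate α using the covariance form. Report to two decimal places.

Σσ²ᵢ = 1.508² + 1.326² + 1.470² + 0.960² = 7.1148
Covariances σ_ij = r_ij · s_i · s_j:
  σ(X1,X2) = 0.173 × 1.508 × 1.326 = 0.3459
  σ(X1,X3) = 0.500 × 1.508 × 1.470 = 1.1084
  σ(X1,X4) = 0.545 × 1.508 × 0.960 = 0.7890
  σ(X2,X3) = 0.213 × 1.326 × 1.470 = 0.4152
  σ(X2,X4) = 0.425 × 1.326 × 0.960 = 0.5410
  σ(X3,X4) = 0.507 × 1.470 × 0.960 = 0.7155
σ²_T = Σσ²ᵢ + 2·Σσ_ij = 7.1148 + 2 × 3.9150 = 14.9448
α = (4/3)·(1 − 7.1148/14.9448) = 0.70

α = 0.70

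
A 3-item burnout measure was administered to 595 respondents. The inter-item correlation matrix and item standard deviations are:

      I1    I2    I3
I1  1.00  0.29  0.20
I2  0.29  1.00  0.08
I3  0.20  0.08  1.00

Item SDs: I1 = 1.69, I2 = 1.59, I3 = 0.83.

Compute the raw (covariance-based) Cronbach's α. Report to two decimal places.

Cronbach's α = 0.42

Σσ²ᵢ = 1.69² + 1.59² + 0.83² = 6.0731
Covariances σ_ij = r_ij · s_i · s_j:
  σ(I1,I2) = 0.29 × 1.69 × 1.59 = 0.7793
  σ(I1,I3) = 0.20 × 1.69 × 0.83 = 0.2805
  σ(I2,I3) = 0.08 × 1.59 × 0.83 = 0.1056
σ²_T = Σσ²ᵢ + 2·Σσ_ij = 6.0731 + 2 × 1.1654 = 8.4039
α = (3/2)·(1 − 6.0731/8.4039) = 0.42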